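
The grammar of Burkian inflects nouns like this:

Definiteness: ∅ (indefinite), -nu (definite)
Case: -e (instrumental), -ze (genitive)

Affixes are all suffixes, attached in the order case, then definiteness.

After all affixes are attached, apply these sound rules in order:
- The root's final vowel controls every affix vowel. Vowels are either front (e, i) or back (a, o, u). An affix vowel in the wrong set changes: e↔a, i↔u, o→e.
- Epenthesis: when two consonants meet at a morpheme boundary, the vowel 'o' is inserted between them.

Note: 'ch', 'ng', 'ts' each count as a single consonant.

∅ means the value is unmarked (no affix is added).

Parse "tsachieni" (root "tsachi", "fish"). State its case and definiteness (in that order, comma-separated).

instrumental, definite

Segment: tsachi-e-nu.
case: -e → instrumental.
definiteness: -nu → definite.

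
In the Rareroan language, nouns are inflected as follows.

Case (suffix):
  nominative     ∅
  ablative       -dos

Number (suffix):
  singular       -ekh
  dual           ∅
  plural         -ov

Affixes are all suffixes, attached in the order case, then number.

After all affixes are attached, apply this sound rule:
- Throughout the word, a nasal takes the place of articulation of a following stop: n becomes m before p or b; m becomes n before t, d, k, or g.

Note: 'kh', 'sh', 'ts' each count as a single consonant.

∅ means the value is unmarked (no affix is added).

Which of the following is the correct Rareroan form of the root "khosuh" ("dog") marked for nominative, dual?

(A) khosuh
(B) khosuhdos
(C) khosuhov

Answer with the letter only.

A

case = nominative: zero marking, form stays khosuh.
number = dual: zero marking, form stays khosuh.
Nasal assimilation: no change.
So the correct form is khosuh, option (A).
(C) khosuhov is wrong: it uses plural instead of dual for number.
(B) khosuhdos is wrong: it uses ablative instead of nominative for case.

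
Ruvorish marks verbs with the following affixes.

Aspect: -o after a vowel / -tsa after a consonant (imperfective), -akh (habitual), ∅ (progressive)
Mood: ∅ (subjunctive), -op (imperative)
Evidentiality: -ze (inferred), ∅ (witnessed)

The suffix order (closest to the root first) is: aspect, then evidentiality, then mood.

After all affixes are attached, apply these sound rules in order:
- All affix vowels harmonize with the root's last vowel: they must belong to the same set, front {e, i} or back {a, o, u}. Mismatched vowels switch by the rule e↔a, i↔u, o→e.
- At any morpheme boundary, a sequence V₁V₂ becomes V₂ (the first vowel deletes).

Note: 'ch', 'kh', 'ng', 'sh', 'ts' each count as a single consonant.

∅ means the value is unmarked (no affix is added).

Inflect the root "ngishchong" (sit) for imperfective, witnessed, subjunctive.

ngishchongtsa

Attach aspect imperfective -tsa (after consonant 'ng') → ngishchongtsa.
evidentiality = witnessed: zero marking, form stays ngishchongtsa.
mood = subjunctive: zero marking, form stays ngishchongtsa.
Vowel harmony: no change.
Vowel deletion: no change.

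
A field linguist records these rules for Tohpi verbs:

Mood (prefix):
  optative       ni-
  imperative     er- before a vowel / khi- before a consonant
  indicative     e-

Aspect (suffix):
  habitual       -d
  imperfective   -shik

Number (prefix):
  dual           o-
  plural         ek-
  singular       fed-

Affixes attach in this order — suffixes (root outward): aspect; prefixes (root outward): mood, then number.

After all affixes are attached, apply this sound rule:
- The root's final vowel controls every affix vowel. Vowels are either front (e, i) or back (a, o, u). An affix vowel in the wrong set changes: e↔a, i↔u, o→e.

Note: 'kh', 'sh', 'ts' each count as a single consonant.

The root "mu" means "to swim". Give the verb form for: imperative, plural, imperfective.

akkhumushuk

Attach mood imperative khi- (before consonant 'm') → khimu.
Attach number plural ek- → ekkhimu.
Attach aspect imperfective -shik → ekkhimushik.
Apply vowel harmony: ekkhimushik → akkhumushuk.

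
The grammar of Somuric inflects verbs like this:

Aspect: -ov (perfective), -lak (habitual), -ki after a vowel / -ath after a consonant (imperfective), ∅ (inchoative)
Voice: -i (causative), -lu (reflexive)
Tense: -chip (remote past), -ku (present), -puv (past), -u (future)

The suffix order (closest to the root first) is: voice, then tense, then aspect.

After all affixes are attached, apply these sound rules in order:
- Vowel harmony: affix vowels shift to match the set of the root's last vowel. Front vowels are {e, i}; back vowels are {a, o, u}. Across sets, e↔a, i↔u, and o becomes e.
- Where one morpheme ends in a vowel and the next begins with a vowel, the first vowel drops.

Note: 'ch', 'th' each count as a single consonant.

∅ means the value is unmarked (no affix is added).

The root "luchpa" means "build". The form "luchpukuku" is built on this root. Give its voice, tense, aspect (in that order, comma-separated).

Segment: luchpa-i-ku-ki.
voice: -i → causative.
tense: -ku → present.
aspect: -ki/ath → imperfective.

causative, present, imperfective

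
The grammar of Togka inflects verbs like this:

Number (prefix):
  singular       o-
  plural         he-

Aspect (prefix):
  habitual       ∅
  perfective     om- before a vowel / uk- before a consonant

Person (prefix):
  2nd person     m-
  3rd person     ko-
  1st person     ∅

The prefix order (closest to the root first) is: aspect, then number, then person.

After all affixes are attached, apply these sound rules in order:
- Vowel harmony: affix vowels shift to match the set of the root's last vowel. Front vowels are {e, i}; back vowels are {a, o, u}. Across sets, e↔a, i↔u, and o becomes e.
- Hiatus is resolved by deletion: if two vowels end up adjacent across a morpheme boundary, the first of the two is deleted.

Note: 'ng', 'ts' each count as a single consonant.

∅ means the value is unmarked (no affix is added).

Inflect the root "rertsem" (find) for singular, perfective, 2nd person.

mikrertsem

Attach aspect perfective uk- (before consonant 'r') → ukrertsem.
Attach number singular o- → oukrertsem.
Attach person 2nd person m- → moukrertsem.
Apply vowel harmony: moukrertsem → meikrertsem.
Apply vowel deletion: meikrertsem → mikrertsem.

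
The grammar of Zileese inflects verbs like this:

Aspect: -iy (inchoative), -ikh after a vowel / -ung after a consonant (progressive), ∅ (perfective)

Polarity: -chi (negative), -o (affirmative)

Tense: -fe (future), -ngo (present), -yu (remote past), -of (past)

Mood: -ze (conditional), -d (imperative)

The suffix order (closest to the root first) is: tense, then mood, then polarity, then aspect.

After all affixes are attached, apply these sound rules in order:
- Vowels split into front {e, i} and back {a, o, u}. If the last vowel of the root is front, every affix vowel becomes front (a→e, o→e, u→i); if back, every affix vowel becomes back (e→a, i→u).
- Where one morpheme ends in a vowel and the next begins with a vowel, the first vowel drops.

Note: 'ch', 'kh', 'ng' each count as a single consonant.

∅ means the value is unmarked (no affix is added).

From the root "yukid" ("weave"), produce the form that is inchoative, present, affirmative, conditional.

Attach tense present -ngo → yukidngo.
Attach mood conditional -ze → yukidngoze.
Attach polarity affirmative -o → yukidngozeo.
Attach aspect inchoative -iy → yukidngozeoiy.
Apply vowel harmony: yukidngozeoiy → yukidngezeeiy.
Apply vowel deletion: yukidngezeeiy → yukidngeziy.

yukidngeziy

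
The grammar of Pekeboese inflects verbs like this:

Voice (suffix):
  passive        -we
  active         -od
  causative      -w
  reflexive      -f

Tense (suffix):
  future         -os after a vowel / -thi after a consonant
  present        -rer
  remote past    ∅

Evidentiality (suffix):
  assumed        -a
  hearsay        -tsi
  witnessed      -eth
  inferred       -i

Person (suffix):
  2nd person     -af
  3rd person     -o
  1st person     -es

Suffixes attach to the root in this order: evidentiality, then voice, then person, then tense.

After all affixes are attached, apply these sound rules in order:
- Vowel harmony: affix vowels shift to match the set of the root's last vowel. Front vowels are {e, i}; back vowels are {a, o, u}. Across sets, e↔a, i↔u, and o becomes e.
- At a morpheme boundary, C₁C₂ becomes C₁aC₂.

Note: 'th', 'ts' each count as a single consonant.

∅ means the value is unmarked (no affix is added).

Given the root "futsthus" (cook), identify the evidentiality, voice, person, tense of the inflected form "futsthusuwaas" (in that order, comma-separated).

Segment: futsthus-i-we-es.
evidentiality: -i → inferred.
voice: -we → passive.
person: -es → 1st person.
tense: ∅ → remote past.

inferred, passive, 1st person, remote past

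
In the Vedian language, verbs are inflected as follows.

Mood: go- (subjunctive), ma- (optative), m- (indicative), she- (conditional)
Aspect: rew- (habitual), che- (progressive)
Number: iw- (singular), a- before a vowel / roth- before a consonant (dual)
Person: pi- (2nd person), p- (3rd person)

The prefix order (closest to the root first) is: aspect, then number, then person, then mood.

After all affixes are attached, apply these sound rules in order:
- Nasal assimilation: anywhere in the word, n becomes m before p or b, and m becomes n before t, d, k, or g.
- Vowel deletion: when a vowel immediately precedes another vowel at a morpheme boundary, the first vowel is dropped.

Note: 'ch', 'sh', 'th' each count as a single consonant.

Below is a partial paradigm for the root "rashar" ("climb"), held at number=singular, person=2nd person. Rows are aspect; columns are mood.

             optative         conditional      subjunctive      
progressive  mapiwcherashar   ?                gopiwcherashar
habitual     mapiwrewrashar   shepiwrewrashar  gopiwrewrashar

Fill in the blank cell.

shepiwcherashar

Attach aspect progressive che- → cherashar.
Attach number singular iw- → iwcherashar.
Attach person 2nd person pi- → piiwcherashar.
Attach mood conditional she- → shepiiwcherashar.
Nasal assimilation: no change.
Apply vowel deletion: shepiiwcherashar → shepiwcherashar.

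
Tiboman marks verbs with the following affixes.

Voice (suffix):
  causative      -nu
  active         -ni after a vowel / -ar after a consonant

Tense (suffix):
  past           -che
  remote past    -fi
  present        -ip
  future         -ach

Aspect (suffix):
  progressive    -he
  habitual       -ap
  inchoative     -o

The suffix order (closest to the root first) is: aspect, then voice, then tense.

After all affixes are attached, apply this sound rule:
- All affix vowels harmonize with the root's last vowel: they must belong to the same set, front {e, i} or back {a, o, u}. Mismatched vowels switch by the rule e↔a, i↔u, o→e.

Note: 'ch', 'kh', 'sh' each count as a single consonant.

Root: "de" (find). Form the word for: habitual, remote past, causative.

Attach aspect habitual -ap → deap.
Attach voice causative -nu → deapnu.
Attach tense remote past -fi → deapnufi.
Apply vowel harmony: deapnufi → deepnifi.

deepnifi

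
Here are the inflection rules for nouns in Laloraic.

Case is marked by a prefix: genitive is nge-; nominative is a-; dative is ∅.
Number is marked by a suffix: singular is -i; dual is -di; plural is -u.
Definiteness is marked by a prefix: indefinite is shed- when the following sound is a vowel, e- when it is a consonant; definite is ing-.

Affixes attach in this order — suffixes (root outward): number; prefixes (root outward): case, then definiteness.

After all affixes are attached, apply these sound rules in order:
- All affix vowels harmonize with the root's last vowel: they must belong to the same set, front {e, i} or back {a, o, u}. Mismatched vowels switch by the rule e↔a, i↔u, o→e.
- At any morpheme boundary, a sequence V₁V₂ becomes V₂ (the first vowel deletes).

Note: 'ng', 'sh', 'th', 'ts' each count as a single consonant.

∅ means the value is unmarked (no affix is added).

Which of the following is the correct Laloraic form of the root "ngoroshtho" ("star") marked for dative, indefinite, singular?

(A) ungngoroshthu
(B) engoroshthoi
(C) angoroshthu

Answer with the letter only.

C

case = dative: zero marking, form stays ngoroshtho.
Attach definiteness indefinite e- (before consonant 'ng') → engoroshtho.
Attach number singular -i → engoroshthoi.
Apply vowel harmony: engoroshthoi → angoroshthou.
Apply vowel deletion: angoroshthou → angoroshthu.
So the correct form is angoroshthu, option (C).
(B) engoroshthoi is wrong: it fails to apply the sound rule(s).
(A) ungngoroshthu is wrong: it uses definite instead of indefinite for definiteness.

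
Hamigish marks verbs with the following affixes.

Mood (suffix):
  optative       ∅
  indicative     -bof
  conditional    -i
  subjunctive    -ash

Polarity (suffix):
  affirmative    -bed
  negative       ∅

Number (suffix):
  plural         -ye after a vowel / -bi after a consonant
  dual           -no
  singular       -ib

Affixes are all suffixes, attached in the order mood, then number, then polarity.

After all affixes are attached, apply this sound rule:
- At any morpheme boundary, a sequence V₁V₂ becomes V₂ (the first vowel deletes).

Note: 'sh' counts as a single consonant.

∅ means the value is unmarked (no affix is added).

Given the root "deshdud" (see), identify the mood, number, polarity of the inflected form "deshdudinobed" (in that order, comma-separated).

conditional, dual, affirmative

Segment: deshdud-i-no-bed.
mood: -i → conditional.
number: -no → dual.
polarity: -bed → affirmative.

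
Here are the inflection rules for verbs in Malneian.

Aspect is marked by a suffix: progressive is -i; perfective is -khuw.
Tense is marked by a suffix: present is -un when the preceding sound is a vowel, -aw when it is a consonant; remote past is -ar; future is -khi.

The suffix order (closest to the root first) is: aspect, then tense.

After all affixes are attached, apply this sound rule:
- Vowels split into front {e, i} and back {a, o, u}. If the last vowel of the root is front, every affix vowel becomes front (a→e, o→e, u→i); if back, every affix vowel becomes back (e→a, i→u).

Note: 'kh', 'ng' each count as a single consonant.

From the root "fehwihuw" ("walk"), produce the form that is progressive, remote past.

fehwihuwuar

Attach aspect progressive -i → fehwihuwi.
Attach tense remote past -ar → fehwihuwiar.
Apply vowel harmony: fehwihuwiar → fehwihuwuar.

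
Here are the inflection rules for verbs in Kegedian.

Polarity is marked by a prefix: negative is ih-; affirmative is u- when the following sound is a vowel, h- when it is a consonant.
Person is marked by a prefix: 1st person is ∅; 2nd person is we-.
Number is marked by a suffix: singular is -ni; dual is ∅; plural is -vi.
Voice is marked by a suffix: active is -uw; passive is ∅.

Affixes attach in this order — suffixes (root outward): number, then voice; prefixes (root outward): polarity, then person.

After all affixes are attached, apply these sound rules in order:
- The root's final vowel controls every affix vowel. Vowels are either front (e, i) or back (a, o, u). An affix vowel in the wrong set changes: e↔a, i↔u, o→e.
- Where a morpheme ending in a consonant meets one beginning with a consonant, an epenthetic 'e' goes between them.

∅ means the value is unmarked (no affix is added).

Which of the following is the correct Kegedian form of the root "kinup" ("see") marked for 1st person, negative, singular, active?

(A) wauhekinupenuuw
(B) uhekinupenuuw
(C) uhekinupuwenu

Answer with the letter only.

Attach number singular -ni → kinupni.
Attach polarity negative ih- → ihkinupni.
Attach voice active -uw → ihkinupniuw.
person = 1st person: zero marking, form stays ihkinupniuw.
Apply vowel harmony: ihkinupniuw → uhkinupnuuw.
Apply epenthesis: uhkinupnuuw → uhekinupenuuw.
So the correct form is uhekinupenuuw, option (B).
(C) uhekinupuwenu is wrong: it has the affixes in the wrong order.
(A) wauhekinupenuuw is wrong: it uses 2nd person instead of 1st person for person.

B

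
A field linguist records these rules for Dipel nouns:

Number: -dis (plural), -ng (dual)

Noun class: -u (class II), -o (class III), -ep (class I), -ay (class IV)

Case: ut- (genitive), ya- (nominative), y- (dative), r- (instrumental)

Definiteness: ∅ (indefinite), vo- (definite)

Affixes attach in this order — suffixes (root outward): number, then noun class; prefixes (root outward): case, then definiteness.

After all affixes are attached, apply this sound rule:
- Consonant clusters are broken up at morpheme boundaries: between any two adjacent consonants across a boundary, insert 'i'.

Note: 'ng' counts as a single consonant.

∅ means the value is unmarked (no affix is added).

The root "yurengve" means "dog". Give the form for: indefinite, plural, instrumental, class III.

riyurengvediso

Attach case instrumental r- → ryurengve.
Attach number plural -dis → ryurengvedis.
Attach noun class class III -o → ryurengvediso.
definiteness = indefinite: zero marking, form stays ryurengvediso.
Apply epenthesis: ryurengvediso → riyurengvediso.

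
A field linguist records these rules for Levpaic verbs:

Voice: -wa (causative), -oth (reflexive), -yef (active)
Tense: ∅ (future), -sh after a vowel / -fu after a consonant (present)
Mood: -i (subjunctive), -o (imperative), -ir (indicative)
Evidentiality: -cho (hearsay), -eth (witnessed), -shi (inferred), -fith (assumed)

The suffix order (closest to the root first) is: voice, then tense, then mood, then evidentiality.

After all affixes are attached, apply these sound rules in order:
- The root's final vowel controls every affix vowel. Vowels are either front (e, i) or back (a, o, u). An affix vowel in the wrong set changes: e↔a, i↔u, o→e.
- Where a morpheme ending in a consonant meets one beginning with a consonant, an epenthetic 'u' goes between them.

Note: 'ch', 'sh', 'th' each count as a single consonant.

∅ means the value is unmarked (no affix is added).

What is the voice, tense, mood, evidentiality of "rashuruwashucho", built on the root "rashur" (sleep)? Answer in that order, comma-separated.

Segment: rashur-wa-sh-i-cho.
voice: -wa → causative.
tense: -sh/fu → present.
mood: -i → subjunctive.
evidentiality: -cho → hearsay.

causative, present, subjunctive, hearsay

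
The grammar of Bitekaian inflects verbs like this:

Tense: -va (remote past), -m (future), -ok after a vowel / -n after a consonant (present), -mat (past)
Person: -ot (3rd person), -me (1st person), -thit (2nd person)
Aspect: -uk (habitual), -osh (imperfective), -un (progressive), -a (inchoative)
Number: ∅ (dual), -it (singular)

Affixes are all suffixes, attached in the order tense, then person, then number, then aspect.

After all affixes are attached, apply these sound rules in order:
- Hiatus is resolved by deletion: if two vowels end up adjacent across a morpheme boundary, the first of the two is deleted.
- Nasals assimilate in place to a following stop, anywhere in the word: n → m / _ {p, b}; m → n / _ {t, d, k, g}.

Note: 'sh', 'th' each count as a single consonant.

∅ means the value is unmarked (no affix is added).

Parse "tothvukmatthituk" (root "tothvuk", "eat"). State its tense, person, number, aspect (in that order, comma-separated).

past, 2nd person, dual, habitual

Segment: tothvuk-mat-thit-uk.
tense: -mat → past.
person: -thit → 2nd person.
number: ∅ → dual.
aspect: -uk → habitual.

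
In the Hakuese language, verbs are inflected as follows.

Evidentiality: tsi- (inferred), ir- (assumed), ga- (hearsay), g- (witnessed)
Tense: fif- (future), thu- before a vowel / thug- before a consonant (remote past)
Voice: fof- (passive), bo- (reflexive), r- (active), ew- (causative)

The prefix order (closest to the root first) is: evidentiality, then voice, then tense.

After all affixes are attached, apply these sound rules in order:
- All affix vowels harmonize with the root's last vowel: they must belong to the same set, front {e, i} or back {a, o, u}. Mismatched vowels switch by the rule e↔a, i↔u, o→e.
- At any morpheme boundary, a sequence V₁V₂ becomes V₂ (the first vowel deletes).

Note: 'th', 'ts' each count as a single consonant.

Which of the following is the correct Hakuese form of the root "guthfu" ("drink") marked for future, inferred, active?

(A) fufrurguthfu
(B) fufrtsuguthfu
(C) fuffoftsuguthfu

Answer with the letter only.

B

Attach evidentiality inferred tsi- → tsiguthfu.
Attach voice active r- → rtsiguthfu.
Attach tense future fif- → fifrtsiguthfu.
Apply vowel harmony: fifrtsiguthfu → fufrtsuguthfu.
Vowel deletion: no change.
So the correct form is fufrtsuguthfu, option (B).
(C) fuffoftsuguthfu is wrong: it uses passive instead of active for voice.
(A) fufrurguthfu is wrong: it uses assumed instead of inferred for evidentiality.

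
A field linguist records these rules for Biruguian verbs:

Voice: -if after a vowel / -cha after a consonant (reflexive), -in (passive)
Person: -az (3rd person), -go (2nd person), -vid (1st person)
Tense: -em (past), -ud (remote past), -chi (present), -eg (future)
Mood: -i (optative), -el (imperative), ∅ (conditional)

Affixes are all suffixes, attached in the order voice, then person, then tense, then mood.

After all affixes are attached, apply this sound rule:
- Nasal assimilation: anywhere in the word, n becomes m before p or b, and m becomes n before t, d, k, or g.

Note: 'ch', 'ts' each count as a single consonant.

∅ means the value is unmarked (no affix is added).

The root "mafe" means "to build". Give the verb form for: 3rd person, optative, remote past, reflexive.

mafeifazudi

Attach voice reflexive -if (after vowel 'e') → mafeif.
Attach person 3rd person -az → mafeifaz.
Attach tense remote past -ud → mafeifazud.
Attach mood optative -i → mafeifazudi.
Nasal assimilation: no change.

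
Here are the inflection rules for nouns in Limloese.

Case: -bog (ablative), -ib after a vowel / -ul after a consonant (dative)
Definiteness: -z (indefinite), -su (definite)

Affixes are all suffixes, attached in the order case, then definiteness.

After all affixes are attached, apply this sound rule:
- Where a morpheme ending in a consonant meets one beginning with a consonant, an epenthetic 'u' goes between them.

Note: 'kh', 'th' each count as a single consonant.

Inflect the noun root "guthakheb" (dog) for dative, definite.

guthakhebulusu

Attach case dative -ul (after consonant 'b') → guthakhebul.
Attach definiteness definite -su → guthakhebulsu.
Apply epenthesis: guthakhebulsu → guthakhebulusu.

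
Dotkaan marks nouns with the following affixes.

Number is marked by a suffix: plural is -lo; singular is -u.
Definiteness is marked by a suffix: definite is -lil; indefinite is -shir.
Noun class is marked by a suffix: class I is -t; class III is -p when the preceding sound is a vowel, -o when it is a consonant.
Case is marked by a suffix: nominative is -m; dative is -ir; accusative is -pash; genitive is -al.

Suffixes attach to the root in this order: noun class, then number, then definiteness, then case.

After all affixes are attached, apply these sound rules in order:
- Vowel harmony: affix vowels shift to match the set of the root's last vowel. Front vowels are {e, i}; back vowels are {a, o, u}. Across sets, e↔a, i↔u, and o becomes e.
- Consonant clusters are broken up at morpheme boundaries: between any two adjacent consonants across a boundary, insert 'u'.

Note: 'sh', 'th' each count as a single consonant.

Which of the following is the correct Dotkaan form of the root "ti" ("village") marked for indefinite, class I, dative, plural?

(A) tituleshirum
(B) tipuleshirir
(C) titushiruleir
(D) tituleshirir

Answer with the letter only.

Attach noun class class I -t → tit.
Attach number plural -lo → titlo.
Attach definiteness indefinite -shir → titloshir.
Attach case dative -ir → titloshirir.
Apply vowel harmony: titloshirir → titleshirir.
Apply epenthesis: titleshirir → tituleshirir.
So the correct form is tituleshirir, option (D).
(A) tituleshirum is wrong: it uses nominative instead of dative for case.
(C) titushiruleir is wrong: it has the affixes in the wrong order.
(B) tipuleshirir is wrong: it uses class III instead of class I for noun class.

D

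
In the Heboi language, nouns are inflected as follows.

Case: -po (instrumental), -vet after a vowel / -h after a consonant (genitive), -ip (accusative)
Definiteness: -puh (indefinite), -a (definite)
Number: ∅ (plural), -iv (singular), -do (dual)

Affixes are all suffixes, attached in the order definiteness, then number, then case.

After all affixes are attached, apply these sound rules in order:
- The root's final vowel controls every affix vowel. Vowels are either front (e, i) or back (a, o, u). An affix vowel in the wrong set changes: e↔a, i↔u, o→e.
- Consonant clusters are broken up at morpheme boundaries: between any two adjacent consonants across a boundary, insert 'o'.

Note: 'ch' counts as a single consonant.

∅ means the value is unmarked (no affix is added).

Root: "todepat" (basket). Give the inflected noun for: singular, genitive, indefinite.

Attach definiteness indefinite -puh → todepatpuh.
Attach number singular -iv → todepatpuhiv.
Attach case genitive -h (after consonant 'v') → todepatpuhivh.
Apply vowel harmony: todepatpuhivh → todepatpuhuvh.
Apply epenthesis: todepatpuhuvh → todepatopuhuvoh.

todepatopuhuvoh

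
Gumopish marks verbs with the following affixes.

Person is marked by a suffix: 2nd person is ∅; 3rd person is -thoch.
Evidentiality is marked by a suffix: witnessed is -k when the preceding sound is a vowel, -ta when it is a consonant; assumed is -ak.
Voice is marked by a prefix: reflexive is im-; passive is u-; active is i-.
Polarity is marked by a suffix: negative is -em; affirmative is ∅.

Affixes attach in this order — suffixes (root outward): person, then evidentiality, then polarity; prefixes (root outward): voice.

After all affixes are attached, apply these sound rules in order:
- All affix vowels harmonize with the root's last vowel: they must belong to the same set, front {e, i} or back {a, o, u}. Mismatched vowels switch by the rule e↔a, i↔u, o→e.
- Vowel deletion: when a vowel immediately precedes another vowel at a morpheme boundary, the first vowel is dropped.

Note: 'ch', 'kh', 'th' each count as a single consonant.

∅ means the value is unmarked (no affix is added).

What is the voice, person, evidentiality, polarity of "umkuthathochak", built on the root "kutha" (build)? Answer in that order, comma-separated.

Segment: im-kutha-thoch-ak.
voice: im- → reflexive.
person: -thoch → 3rd person.
evidentiality: -ak → assumed.
polarity: ∅ → affirmative.

reflexive, 3rd person, assumed, affirmative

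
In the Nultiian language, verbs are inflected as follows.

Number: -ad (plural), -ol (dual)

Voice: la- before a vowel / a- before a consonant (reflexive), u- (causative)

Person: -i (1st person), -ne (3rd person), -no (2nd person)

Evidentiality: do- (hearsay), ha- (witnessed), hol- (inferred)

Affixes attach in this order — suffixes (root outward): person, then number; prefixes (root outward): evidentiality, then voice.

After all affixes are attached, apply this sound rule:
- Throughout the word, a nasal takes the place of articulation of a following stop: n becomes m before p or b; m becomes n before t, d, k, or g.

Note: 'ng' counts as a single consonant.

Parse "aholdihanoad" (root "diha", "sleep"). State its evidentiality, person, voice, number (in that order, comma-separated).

Segment: a-hol-diha-no-ad.
evidentiality: hol- → inferred.
person: -no → 2nd person.
voice: la/a- → reflexive.
number: -ad → plural.

inferred, 2nd person, reflexive, plural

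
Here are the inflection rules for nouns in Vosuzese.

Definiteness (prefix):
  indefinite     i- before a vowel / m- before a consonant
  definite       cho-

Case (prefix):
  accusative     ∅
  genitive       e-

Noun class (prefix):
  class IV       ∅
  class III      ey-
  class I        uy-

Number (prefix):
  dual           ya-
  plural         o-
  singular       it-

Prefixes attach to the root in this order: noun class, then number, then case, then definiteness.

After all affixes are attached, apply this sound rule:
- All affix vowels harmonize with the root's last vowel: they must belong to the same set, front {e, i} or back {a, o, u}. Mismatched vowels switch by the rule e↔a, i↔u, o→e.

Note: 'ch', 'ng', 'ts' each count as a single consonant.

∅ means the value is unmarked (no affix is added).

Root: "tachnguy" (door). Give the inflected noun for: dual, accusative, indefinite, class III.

Attach noun class class III ey- → eytachnguy.
Attach number dual ya- → yaeytachnguy.
case = accusative: zero marking, form stays yaeytachnguy.
Attach definiteness indefinite m- (before consonant 'y') → myaeytachnguy.
Apply vowel harmony: myaeytachnguy → myaaytachnguy.

myaaytachnguy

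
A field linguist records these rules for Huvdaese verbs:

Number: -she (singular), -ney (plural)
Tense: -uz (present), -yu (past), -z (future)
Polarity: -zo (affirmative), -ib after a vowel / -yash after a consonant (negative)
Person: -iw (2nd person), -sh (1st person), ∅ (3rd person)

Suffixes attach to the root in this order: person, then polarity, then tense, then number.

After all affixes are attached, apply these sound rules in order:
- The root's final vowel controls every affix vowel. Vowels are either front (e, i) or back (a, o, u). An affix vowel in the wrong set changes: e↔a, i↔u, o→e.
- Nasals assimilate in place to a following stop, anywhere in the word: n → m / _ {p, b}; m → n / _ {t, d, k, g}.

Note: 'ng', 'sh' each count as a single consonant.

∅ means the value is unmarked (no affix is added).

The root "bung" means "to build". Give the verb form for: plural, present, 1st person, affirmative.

Attach person 1st person -sh → bungsh.
Attach polarity affirmative -zo → bungshzo.
Attach tense present -uz → bungshzouz.
Attach number plural -ney → bungshzouzney.
Apply vowel harmony: bungshzouzney → bungshzouznay.
Nasal assimilation: no change.

bungshzouznay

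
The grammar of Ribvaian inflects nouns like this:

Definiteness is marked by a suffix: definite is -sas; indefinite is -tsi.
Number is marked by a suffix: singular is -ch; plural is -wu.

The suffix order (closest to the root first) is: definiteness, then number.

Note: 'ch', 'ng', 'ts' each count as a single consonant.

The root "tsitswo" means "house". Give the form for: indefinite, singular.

Attach definiteness indefinite -tsi → tsitswotsi.
Attach number singular -ch → tsitswotsich.

tsitswotsich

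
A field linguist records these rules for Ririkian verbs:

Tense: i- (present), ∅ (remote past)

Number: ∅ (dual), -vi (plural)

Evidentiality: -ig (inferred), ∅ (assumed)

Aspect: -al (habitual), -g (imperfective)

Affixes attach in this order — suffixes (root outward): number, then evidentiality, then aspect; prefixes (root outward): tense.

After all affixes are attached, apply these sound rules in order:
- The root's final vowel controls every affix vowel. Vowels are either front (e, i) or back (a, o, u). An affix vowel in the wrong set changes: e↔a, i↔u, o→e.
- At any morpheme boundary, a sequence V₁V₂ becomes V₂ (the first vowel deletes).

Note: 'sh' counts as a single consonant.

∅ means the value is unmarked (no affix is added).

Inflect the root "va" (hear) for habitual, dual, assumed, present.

uval

Attach tense present i- → iva.
number = dual: zero marking, form stays iva.
evidentiality = assumed: zero marking, form stays iva.
Attach aspect habitual -al → ivaal.
Apply vowel harmony: ivaal → uvaal.
Apply vowel deletion: uvaal → uval.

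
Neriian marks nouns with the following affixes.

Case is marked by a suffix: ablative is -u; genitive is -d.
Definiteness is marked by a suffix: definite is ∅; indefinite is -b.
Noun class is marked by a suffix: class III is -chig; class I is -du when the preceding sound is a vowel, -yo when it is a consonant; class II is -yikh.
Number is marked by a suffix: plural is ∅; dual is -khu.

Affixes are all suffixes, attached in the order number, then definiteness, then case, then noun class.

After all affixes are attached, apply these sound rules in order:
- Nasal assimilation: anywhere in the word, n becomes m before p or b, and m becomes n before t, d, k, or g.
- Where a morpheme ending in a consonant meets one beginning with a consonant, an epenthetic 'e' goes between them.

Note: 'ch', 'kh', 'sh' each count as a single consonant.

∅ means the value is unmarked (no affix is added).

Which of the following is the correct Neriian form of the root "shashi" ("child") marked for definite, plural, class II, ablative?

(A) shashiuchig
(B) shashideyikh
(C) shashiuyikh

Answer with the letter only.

C

number = plural: zero marking, form stays shashi.
definiteness = definite: zero marking, form stays shashi.
Attach case ablative -u → shashiu.
Attach noun class class II -yikh → shashiuyikh.
Nasal assimilation: no change.
Epenthesis: no change.
So the correct form is shashiuyikh, option (C).
(B) shashideyikh is wrong: it uses genitive instead of ablative for case.
(A) shashiuchig is wrong: it uses class III instead of class II for noun class.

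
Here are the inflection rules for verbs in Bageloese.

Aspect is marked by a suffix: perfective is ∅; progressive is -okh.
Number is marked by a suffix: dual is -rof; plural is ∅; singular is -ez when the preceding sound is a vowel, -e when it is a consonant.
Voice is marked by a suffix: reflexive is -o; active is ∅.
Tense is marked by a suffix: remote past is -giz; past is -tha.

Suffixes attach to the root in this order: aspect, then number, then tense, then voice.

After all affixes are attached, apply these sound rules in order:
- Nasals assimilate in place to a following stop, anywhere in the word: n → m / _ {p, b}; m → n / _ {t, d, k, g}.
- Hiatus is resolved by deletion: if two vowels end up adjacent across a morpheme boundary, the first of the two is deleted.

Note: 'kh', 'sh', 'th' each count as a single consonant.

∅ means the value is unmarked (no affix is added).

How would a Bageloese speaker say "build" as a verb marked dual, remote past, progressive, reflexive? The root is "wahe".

wahokhrofgizo

Attach aspect progressive -okh → waheokh.
Attach number dual -rof → waheokhrof.
Attach tense remote past -giz → waheokhrofgiz.
Attach voice reflexive -o → waheokhrofgizo.
Nasal assimilation: no change.
Apply vowel deletion: waheokhrofgizo → wahokhrofgizo.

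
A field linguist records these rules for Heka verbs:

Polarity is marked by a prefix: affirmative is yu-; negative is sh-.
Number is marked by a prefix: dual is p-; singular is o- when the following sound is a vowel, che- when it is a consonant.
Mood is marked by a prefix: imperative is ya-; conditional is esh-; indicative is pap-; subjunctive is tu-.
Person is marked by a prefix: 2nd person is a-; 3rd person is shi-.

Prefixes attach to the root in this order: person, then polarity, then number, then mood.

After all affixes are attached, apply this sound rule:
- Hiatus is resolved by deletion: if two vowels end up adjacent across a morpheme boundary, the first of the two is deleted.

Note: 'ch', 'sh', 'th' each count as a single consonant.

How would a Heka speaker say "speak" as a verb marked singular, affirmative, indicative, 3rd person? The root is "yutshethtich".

papcheyushiyutshethtich

Attach person 3rd person shi- → shiyutshethtich.
Attach polarity affirmative yu- → yushiyutshethtich.
Attach number singular che- (before consonant 'y') → cheyushiyutshethtich.
Attach mood indicative pap- → papcheyushiyutshethtich.
Vowel deletion: no change.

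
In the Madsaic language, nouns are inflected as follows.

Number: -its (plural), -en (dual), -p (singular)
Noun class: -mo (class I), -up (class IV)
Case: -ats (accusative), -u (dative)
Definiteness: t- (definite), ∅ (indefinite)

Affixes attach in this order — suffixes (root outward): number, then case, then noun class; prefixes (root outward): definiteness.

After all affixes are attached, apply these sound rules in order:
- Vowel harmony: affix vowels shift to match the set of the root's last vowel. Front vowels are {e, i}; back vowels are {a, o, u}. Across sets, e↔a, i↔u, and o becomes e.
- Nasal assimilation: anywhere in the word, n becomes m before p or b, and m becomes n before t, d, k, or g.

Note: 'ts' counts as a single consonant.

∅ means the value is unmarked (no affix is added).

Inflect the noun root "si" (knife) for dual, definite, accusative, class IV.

Attach number dual -en → sien.
Attach case accusative -ats → sienats.
Attach definiteness definite t- → tsienats.
Attach noun class class IV -up → tsienatsup.
Apply vowel harmony: tsienatsup → tsienetsip.
Nasal assimilation: no change.

tsienetsip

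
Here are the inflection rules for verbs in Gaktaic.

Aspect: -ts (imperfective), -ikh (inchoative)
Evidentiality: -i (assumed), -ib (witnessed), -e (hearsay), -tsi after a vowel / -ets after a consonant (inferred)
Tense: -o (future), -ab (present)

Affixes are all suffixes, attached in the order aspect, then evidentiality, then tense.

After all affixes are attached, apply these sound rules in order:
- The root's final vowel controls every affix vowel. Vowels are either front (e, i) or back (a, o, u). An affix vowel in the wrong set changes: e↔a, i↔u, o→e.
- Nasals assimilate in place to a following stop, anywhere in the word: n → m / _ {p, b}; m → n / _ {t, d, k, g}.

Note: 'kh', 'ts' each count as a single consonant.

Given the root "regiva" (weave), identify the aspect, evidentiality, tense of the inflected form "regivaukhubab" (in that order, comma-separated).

Segment: regiva-ikh-ib-ab.
aspect: -ikh → inchoative.
evidentiality: -ib → witnessed.
tense: -ab → present.

inchoative, witnessed, present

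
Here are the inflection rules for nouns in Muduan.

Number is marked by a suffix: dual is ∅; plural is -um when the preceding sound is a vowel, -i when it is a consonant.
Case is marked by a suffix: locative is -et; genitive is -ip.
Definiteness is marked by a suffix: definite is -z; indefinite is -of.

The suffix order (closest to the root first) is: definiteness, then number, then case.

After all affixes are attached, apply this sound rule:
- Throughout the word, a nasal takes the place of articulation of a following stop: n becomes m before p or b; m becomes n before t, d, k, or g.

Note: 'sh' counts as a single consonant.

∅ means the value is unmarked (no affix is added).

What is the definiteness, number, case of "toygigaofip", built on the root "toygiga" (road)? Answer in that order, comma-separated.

indefinite, dual, genitive

Segment: toygiga-of-ip.
definiteness: -of → indefinite.
number: ∅ → dual.
case: -ip → genitive.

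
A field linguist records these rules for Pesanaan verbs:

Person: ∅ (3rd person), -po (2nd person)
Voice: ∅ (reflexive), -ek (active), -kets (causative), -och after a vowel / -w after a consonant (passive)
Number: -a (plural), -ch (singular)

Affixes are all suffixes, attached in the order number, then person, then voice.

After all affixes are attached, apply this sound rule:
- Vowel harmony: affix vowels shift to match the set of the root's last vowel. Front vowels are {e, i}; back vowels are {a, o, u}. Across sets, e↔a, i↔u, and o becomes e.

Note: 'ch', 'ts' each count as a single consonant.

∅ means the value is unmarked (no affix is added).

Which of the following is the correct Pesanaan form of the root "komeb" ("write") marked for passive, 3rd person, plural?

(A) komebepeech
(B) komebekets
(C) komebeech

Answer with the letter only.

Attach number plural -a → komeba.
person = 3rd person: zero marking, form stays komeba.
Attach voice passive -och (after vowel 'a') → komebaoch.
Apply vowel harmony: komebaoch → komebeech.
So the correct form is komebeech, option (C).
(B) komebekets is wrong: it uses causative instead of passive for voice.
(A) komebepeech is wrong: it uses 2nd person instead of 3rd person for person.

C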